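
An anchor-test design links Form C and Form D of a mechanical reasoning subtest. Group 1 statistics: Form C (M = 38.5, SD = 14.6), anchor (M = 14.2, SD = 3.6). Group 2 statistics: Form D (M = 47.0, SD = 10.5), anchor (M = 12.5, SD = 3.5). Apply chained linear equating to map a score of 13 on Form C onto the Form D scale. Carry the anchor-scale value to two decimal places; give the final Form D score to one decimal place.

Form C → anchor (Group 1): v = (3.6/14.6)(13 − 38.5) + 14.2 = 7.91
anchor → Form D (Group 2): y = (10.5/3.5)(7.91 − 12.5) + 47.0 = 33.2

33.2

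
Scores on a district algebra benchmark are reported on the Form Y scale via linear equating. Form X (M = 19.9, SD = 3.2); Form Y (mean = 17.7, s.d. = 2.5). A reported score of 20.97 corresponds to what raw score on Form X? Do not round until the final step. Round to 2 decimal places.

Invert y = (SD_Y/SD_X)(x − M_X) + M_Y:
x = (SD_X/SD_Y)(y − M_Y) + M_X = (3.2/2.5)(20.97 − 17.7) + 19.9
x = 1.280000 × 3.270 + 19.9 = 24.09

24.09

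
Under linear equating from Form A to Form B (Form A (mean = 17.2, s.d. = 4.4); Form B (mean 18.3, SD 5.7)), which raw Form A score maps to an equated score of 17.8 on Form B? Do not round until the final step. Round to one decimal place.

16.8

Invert y = (SD_Y/SD_X)(x − M_X) + M_Y:
x = (SD_X/SD_Y)(y − M_Y) + M_X = (4.4/5.7)(17.8 − 18.3) + 17.2
x = 0.771930 × -0.500 + 17.2 = 16.8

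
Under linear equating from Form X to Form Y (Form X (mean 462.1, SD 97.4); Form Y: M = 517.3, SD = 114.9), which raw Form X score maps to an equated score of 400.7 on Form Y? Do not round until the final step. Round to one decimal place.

Invert y = (SD_Y/SD_X)(x − M_X) + M_Y:
x = (SD_X/SD_Y)(y − M_Y) + M_X = (97.4/114.9)(400.7 − 517.3) + 462.1
x = 0.847694 × -116.600 + 462.1 = 363.3

363.3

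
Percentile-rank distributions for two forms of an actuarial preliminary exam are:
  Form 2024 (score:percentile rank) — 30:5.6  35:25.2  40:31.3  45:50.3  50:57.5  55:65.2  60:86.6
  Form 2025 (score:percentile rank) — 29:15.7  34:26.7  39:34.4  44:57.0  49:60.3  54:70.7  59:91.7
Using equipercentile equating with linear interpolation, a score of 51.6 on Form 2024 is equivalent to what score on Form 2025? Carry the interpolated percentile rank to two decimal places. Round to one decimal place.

48.5

PR of 51.6 on Form 2024: 57.5 + (51.6 − 50)/(55 − 50) × (65.2 − 57.5) = 59.96
On Form 2025, PR 59.96 falls between score 44 (PR 57.0) and 49 (PR 60.3).
Interpolate: 44 + (59.96 − 57.0)/(60.3 − 57.0) × (49 − 44) = 48.5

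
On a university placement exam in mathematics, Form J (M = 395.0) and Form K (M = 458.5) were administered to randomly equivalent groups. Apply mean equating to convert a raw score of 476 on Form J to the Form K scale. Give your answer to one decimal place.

Mean equating: y = x + (M_Y − M_X) = 476 + (458.5 − 395.0) = 539.5

539.5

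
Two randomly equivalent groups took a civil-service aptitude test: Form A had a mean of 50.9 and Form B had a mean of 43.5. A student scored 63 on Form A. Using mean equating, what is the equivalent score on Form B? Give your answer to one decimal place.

55.6

Mean equating: y = x + (M_Y − M_X) = 63 + (43.5 − 50.9) = 55.6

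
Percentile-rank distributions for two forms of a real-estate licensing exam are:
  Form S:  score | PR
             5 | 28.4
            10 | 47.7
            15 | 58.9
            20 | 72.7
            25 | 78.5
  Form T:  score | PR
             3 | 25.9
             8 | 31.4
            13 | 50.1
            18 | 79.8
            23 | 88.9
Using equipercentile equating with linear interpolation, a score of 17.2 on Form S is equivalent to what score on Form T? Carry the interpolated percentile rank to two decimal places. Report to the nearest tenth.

15.5

PR of 17.2 on Form S: 58.9 + (17.2 − 15)/(20 − 15) × (72.7 − 58.9) = 64.97
On Form T, PR 64.97 falls between score 13 (PR 50.1) and 18 (PR 79.8).
Interpolate: 13 + (64.97 − 50.1)/(79.8 − 50.1) × (18 − 13) = 15.5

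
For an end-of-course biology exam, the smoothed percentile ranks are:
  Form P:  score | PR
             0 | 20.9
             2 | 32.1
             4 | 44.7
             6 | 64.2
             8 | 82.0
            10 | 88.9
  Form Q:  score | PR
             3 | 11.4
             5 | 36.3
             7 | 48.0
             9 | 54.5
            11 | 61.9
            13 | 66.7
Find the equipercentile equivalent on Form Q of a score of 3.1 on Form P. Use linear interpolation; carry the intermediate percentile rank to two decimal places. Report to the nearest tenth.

PR of 3.1 on Form P: 32.1 + (3.1 − 2)/(4 − 2) × (44.7 − 32.1) = 39.03
On Form Q, PR 39.03 falls between score 5 (PR 36.3) and 7 (PR 48.0).
Interpolate: 5 + (39.03 − 36.3)/(48.0 − 36.3) × (7 − 5) = 5.5

5.5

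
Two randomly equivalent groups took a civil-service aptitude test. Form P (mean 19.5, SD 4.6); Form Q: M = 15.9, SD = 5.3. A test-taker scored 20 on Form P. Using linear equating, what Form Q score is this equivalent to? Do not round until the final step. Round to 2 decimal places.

Linear equating: y = (SD_Y/SD_X)(x − M_X) + M_Y
y = (5.3/4.6)(20 − 19.5) + 15.9
y = 1.152174 × 0.5 + 15.9 = 0.5761 + 15.9 = 16.48

16.48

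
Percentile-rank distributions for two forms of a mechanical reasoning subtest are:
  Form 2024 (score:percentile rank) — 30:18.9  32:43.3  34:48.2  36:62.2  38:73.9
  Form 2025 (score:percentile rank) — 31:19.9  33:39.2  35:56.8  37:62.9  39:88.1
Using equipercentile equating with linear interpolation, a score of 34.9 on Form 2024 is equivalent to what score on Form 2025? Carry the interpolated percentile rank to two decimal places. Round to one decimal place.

34.7

PR of 34.9 on Form 2024: 48.2 + (34.9 − 34)/(36 − 34) × (62.2 − 48.2) = 54.50
On Form 2025, PR 54.50 falls between score 33 (PR 39.2) and 35 (PR 56.8).
Interpolate: 33 + (54.50 − 39.2)/(56.8 − 39.2) × (35 − 33) = 34.7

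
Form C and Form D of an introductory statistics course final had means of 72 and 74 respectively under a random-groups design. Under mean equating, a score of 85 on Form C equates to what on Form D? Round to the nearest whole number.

87

Mean equating: y = x + (M_Y − M_X) = 85 + (74 − 72) = 87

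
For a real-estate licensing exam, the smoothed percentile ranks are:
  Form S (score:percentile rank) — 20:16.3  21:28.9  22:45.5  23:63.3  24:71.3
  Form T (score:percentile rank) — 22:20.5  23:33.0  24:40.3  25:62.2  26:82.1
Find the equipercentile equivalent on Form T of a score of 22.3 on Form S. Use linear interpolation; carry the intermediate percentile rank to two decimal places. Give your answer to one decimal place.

PR of 22.3 on Form S: 45.5 + (22.3 − 22)/(23 − 22) × (63.3 − 45.5) = 50.84
On Form T, PR 50.84 falls between score 24 (PR 40.3) and 25 (PR 62.2).
Interpolate: 24 + (50.84 − 40.3)/(62.2 − 40.3) × (25 − 24) = 24.5

24.5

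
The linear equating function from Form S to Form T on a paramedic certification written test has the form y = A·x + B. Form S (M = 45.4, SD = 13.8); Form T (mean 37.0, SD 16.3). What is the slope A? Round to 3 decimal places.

A = SD_Y / SD_X = 16.3 / 13.8 = 1.181

1.181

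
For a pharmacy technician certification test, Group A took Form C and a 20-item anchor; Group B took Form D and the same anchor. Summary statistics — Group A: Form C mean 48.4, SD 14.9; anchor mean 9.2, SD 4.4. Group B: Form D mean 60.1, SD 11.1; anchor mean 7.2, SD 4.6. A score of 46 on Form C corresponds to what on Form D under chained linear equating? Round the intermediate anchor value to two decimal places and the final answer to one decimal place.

Form C → anchor (Group A): v = (4.4/14.9)(46 − 48.4) + 9.2 = 8.49
anchor → Form D (Group B): y = (11.1/4.6)(8.49 − 7.2) + 60.1 = 63.2

63.2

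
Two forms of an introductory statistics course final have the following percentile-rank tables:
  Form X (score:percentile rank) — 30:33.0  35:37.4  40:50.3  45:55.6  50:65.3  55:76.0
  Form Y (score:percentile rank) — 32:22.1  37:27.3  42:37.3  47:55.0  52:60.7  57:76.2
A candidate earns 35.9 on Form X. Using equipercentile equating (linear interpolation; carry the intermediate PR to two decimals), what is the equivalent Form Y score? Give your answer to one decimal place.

42.7

PR of 35.9 on Form X: 37.4 + (35.9 − 35)/(40 − 35) × (50.3 − 37.4) = 39.72
On Form Y, PR 39.72 falls between score 42 (PR 37.3) and 47 (PR 55.0).
Interpolate: 42 + (39.72 − 37.3)/(55.0 − 37.3) × (47 − 42) = 42.7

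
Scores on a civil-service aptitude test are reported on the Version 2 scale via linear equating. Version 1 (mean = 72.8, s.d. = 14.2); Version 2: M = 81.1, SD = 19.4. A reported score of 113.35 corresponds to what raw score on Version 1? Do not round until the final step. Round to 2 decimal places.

96.41

Invert y = (SD_Y/SD_X)(x − M_X) + M_Y:
x = (SD_X/SD_Y)(y − M_Y) + M_X = (14.2/19.4)(113.35 − 81.1) + 72.8
x = 0.731959 × 32.250 + 72.8 = 96.41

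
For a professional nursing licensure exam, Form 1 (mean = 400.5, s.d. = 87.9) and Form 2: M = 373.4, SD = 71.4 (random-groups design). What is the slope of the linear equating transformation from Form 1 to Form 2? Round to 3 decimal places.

0.812

A = SD_Y / SD_X = 71.4 / 87.9 = 0.812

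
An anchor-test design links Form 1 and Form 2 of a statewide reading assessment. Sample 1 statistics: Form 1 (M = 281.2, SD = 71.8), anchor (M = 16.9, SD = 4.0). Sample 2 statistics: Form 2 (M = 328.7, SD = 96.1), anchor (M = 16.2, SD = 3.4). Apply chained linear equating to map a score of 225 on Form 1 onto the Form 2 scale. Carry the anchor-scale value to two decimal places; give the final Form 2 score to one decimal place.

260.0

Form 1 → anchor (Sample 1): v = (4.0/71.8)(225 − 281.2) + 16.9 = 13.77
anchor → Form 2 (Sample 2): y = (96.1/3.4)(13.77 − 16.2) + 328.7 = 260.0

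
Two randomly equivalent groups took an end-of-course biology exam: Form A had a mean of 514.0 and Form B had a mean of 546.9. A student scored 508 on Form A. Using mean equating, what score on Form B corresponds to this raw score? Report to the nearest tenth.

Mean equating: y = x + (M_Y − M_X) = 508 + (546.9 − 514.0) = 540.9

540.9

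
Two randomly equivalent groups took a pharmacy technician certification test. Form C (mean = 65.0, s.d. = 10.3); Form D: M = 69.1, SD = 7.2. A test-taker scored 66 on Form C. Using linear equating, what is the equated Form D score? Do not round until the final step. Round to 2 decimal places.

69.80

Linear equating: y = (SD_Y/SD_X)(x − M_X) + M_Y
y = (7.2/10.3)(66 − 65.0) + 69.1
y = 0.699029 × 1.0 + 69.1 = 0.6990 + 69.1 = 69.80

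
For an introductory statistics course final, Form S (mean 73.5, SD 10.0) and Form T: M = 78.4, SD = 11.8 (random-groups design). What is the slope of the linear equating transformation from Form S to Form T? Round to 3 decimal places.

A = SD_Y / SD_X = 11.8 / 10.0 = 1.180

1.180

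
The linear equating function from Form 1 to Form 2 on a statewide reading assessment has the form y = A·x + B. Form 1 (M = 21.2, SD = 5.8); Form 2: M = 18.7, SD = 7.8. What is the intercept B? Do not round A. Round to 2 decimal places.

-9.81

A = SD_Y / SD_X = 7.8 / 5.8 = 1.344828
B = M_Y − A·M_X = 18.7 − 1.344828 × 21.2 = -9.81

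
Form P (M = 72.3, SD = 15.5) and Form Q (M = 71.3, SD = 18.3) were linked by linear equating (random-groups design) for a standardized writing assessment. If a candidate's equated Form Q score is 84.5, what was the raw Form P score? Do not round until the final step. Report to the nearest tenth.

Invert y = (SD_Y/SD_X)(x − M_X) + M_Y:
x = (SD_X/SD_Y)(y − M_Y) + M_X = (15.5/18.3)(84.5 − 71.3) + 72.3
x = 0.846995 × 13.200 + 72.3 = 83.5

83.5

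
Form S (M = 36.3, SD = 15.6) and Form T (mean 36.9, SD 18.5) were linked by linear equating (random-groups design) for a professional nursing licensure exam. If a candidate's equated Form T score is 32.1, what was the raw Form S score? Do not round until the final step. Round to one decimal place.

Invert y = (SD_Y/SD_X)(x − M_X) + M_Y:
x = (SD_X/SD_Y)(y − M_Y) + M_X = (15.6/18.5)(32.1 − 36.9) + 36.3
x = 0.843243 × -4.800 + 36.3 = 32.3

32.3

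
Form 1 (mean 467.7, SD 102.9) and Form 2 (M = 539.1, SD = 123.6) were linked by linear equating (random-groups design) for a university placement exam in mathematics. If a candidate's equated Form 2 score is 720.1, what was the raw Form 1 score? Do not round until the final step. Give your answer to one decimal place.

Invert y = (SD_Y/SD_X)(x − M_X) + M_Y:
x = (SD_X/SD_Y)(y − M_Y) + M_X = (102.9/123.6)(720.1 − 539.1) + 467.7
x = 0.832524 × 181.000 + 467.7 = 618.4

618.4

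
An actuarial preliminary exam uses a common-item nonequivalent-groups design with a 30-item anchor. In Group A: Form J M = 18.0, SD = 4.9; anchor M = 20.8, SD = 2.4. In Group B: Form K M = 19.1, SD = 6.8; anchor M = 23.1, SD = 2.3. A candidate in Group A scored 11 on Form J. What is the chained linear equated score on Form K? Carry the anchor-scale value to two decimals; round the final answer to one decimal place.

2.2

Form J → anchor (Group A): v = (2.4/4.9)(11 − 18.0) + 20.8 = 17.37
anchor → Form K (Group B): y = (6.8/2.3)(17.37 − 23.1) + 19.1 = 2.2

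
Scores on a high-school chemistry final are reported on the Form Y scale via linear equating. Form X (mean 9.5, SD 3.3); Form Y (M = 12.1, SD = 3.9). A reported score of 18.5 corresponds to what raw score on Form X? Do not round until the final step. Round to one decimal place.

14.9

Invert y = (SD_Y/SD_X)(x − M_X) + M_Y:
x = (SD_X/SD_Y)(y − M_Y) + M_X = (3.3/3.9)(18.5 − 12.1) + 9.5
x = 0.846154 × 6.400 + 9.5 = 14.9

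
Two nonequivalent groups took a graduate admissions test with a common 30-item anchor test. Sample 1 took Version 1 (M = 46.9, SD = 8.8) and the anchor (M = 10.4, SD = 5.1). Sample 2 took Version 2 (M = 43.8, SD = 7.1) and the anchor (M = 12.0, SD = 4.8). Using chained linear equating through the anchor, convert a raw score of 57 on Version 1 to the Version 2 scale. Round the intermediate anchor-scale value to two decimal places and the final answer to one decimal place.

Version 1 → anchor (Sample 1): v = (5.1/8.8)(57 − 46.9) + 10.4 = 16.25
anchor → Version 2 (Sample 2): y = (7.1/4.8)(16.25 − 12.0) + 43.8 = 50.1

50.1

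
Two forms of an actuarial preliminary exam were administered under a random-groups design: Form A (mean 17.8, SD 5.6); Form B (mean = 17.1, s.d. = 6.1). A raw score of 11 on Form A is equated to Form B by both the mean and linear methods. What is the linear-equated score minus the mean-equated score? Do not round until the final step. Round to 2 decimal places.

Mean-equated: 11 + (17.1 − 17.8) = 10.30
Linear-equated: (6.1/5.6)(11 − 17.8) + 17.1 = 9.693
Difference = 9.693 − 10.30 = -0.61

-0.61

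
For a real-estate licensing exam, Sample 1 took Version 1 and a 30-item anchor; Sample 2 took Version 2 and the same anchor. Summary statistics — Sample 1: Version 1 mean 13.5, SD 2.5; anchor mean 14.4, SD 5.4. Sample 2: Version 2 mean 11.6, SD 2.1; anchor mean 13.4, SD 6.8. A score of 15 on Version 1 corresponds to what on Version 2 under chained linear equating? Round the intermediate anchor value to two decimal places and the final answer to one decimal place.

Version 1 → anchor (Sample 1): v = (5.4/2.5)(15 − 13.5) + 14.4 = 17.64
anchor → Version 2 (Sample 2): y = (2.1/6.8)(17.64 − 13.4) + 11.6 = 12.9

12.9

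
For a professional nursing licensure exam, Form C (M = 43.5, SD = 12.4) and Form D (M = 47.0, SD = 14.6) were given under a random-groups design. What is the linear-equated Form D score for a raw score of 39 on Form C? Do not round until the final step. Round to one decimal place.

Linear equating: y = (SD_Y/SD_X)(x − M_X) + M_Y
y = (14.6/12.4)(39 − 43.5) + 47.0
y = 1.177419 × -4.5 + 47.0 = -5.2984 + 47.0 = 41.7

41.7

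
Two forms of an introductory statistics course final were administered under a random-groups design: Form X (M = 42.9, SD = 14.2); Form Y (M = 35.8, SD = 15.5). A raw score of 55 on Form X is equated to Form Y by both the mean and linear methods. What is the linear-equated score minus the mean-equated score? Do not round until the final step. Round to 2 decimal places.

Mean-equated: 55 + (35.8 − 42.9) = 47.90
Linear-equated: (15.5/14.2)(55 − 42.9) + 35.8 = 49.008
Difference = 49.008 − 47.90 = 1.11

1.11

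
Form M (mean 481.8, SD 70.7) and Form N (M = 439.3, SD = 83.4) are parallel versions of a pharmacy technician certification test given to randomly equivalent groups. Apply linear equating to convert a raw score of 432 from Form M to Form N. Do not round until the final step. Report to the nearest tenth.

380.6

Linear equating: y = (SD_Y/SD_X)(x − M_X) + M_Y
y = (83.4/70.7)(432 − 481.8) + 439.3
y = 1.179632 × -49.8 + 439.3 = -58.7457 + 439.3 = 380.6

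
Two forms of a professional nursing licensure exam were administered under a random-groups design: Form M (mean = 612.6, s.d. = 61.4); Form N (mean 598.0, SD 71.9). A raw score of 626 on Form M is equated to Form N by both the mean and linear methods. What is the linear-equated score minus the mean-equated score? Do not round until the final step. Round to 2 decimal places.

Mean-equated: 626 + (598.0 − 612.6) = 611.40
Linear-equated: (71.9/61.4)(626 − 612.6) + 598.0 = 613.692
Difference = 613.692 − 611.40 = 2.29

2.29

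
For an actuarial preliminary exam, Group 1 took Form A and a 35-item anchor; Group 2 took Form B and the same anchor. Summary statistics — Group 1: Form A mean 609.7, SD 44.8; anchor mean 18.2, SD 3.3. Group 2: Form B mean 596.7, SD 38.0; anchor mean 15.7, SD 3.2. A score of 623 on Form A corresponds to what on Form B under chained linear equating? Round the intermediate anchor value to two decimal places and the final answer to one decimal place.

Form A → anchor (Group 1): v = (3.3/44.8)(623 − 609.7) + 18.2 = 19.18
anchor → Form B (Group 2): y = (38.0/3.2)(19.18 − 15.7) + 596.7 = 638.0

638.0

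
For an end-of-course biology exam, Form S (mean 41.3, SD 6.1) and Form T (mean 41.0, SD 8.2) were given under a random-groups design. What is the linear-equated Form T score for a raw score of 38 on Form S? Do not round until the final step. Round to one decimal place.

36.6

Linear equating: y = (SD_Y/SD_X)(x − M_X) + M_Y
y = (8.2/6.1)(38 − 41.3) + 41.0
y = 1.344262 × -3.3 + 41.0 = -4.4361 + 41.0 = 36.6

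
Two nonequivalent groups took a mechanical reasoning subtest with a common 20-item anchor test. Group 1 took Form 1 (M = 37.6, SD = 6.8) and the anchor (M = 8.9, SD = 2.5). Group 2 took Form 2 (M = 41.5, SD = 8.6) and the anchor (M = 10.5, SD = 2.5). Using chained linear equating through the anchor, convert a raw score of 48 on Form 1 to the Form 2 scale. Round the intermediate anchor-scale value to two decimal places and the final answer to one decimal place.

49.1

Form 1 → anchor (Group 1): v = (2.5/6.8)(48 − 37.6) + 8.9 = 12.72
anchor → Form 2 (Group 2): y = (8.6/2.5)(12.72 − 10.5) + 41.5 = 49.1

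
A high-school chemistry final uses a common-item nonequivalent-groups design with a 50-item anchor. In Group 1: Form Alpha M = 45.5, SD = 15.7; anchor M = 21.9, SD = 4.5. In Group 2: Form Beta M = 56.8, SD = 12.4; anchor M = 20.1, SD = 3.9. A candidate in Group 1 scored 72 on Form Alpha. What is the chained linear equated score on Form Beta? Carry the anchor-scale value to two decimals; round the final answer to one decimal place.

Form Alpha → anchor (Group 1): v = (4.5/15.7)(72 − 45.5) + 21.9 = 29.50
anchor → Form Beta (Group 2): y = (12.4/3.9)(29.50 − 20.1) + 56.8 = 86.7

86.7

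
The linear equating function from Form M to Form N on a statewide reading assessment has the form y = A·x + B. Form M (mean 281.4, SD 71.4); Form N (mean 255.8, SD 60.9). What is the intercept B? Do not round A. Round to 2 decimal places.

A = SD_Y / SD_X = 60.9 / 71.4 = 0.852941
B = M_Y − A·M_X = 255.8 − 0.852941 × 281.4 = 15.78

15.78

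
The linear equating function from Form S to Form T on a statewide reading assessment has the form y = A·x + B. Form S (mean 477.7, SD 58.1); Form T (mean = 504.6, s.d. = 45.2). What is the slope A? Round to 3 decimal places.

A = SD_Y / SD_X = 45.2 / 58.1 = 0.778

0.778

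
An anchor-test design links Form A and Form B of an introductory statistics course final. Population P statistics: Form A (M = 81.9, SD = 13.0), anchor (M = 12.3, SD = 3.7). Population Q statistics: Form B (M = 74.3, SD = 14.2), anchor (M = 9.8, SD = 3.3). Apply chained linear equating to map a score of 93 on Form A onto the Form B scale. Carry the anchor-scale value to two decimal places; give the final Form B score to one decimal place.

98.7

Form A → anchor (Population P): v = (3.7/13.0)(93 − 81.9) + 12.3 = 15.46
anchor → Form B (Population Q): y = (14.2/3.3)(15.46 − 9.8) + 74.3 = 98.7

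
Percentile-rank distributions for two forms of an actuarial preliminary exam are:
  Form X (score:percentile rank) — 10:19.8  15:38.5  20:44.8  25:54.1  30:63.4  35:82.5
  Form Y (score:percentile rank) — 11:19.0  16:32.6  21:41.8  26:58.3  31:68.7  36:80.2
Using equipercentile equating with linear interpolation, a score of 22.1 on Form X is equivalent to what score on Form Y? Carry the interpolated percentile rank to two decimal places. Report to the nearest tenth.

23.1

PR of 22.1 on Form X: 44.8 + (22.1 − 20)/(25 − 20) × (54.1 − 44.8) = 48.71
On Form Y, PR 48.71 falls between score 21 (PR 41.8) and 26 (PR 58.3).
Interpolate: 21 + (48.71 − 41.8)/(58.3 − 41.8) × (26 − 21) = 23.1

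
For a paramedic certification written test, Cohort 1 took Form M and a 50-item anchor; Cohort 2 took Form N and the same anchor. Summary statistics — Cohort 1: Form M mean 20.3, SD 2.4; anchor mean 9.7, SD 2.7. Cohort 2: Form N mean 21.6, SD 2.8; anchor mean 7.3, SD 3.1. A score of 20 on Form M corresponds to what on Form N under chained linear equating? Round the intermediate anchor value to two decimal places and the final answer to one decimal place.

Form M → anchor (Cohort 1): v = (2.7/2.4)(20 − 20.3) + 9.7 = 9.36
anchor → Form N (Cohort 2): y = (2.8/3.1)(9.36 − 7.3) + 21.6 = 23.5

23.5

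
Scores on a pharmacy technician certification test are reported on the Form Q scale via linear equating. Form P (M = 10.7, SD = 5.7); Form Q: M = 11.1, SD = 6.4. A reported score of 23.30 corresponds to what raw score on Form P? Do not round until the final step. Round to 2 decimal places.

Invert y = (SD_Y/SD_X)(x − M_X) + M_Y:
x = (SD_X/SD_Y)(y − M_Y) + M_X = (5.7/6.4)(23.30 − 11.1) + 10.7
x = 0.890625 × 12.200 + 10.7 = 21.57

21.57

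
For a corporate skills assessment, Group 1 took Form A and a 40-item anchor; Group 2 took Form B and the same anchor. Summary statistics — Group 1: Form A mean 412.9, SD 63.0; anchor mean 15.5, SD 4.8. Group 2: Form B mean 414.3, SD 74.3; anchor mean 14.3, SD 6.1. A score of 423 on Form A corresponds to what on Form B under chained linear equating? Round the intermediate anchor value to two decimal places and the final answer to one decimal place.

Form A → anchor (Group 1): v = (4.8/63.0)(423 − 412.9) + 15.5 = 16.27
anchor → Form B (Group 2): y = (74.3/6.1)(16.27 − 14.3) + 414.3 = 438.3

438.3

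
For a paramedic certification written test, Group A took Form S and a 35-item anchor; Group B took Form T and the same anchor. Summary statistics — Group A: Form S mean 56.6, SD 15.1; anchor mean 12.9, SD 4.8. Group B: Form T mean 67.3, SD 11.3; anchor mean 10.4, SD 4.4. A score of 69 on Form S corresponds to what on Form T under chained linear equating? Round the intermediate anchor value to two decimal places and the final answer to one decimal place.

Form S → anchor (Group A): v = (4.8/15.1)(69 − 56.6) + 12.9 = 16.84
anchor → Form T (Group B): y = (11.3/4.4)(16.84 − 10.4) + 67.3 = 83.8

83.8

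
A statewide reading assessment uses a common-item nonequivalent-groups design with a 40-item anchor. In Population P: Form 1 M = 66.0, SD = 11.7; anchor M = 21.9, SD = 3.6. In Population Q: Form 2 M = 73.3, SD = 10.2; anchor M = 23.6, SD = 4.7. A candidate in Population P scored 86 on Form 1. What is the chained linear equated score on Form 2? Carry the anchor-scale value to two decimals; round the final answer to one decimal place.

Form 1 → anchor (Population P): v = (3.6/11.7)(86 − 66.0) + 21.9 = 28.05
anchor → Form 2 (Population Q): y = (10.2/4.7)(28.05 − 23.6) + 73.3 = 83.0

83.0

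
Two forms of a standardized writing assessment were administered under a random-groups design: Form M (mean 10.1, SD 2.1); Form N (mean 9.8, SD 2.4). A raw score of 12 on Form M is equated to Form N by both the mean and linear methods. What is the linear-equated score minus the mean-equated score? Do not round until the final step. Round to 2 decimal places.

0.27

Mean-equated: 12 + (9.8 − 10.1) = 11.70
Linear-equated: (2.4/2.1)(12 − 10.1) + 9.8 = 11.971
Difference = 11.971 − 11.70 = 0.27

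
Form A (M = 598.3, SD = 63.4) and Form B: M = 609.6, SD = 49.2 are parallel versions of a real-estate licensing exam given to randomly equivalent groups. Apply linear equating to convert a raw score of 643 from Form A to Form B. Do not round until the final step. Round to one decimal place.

Linear equating: y = (SD_Y/SD_X)(x − M_X) + M_Y
y = (49.2/63.4)(643 − 598.3) + 609.6
y = 0.776025 × 44.7 + 609.6 = 34.6883 + 609.6 = 644.3

644.3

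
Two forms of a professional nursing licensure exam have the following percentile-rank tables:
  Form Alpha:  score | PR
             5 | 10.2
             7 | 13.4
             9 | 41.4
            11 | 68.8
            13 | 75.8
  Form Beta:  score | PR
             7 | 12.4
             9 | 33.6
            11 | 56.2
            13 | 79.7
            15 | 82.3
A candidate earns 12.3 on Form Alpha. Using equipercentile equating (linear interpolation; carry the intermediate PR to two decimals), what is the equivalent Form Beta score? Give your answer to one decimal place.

PR of 12.3 on Form Alpha: 68.8 + (12.3 − 11)/(13 − 11) × (75.8 − 68.8) = 73.35
On Form Beta, PR 73.35 falls between score 11 (PR 56.2) and 13 (PR 79.7).
Interpolate: 11 + (73.35 − 56.2)/(79.7 − 56.2) × (13 − 11) = 12.5

12.5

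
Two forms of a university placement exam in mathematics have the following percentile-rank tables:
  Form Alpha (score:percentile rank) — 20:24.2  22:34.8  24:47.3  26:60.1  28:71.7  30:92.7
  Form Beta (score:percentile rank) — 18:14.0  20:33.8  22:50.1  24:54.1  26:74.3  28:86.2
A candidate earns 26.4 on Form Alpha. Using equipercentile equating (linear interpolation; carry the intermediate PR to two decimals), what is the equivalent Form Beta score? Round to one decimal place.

PR of 26.4 on Form Alpha: 60.1 + (26.4 − 26)/(28 − 26) × (71.7 − 60.1) = 62.42
On Form Beta, PR 62.42 falls between score 24 (PR 54.1) and 26 (PR 74.3).
Interpolate: 24 + (62.42 − 54.1)/(74.3 − 54.1) × (26 − 24) = 24.8

24.8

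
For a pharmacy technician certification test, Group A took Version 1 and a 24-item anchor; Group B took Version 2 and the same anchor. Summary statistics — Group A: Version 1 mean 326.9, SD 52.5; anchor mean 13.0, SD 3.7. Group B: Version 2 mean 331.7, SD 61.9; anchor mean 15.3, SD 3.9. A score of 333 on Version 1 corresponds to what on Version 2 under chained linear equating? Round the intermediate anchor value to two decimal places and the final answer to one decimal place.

302.0

Version 1 → anchor (Group A): v = (3.7/52.5)(333 − 326.9) + 13.0 = 13.43
anchor → Version 2 (Group B): y = (61.9/3.9)(13.43 − 15.3) + 331.7 = 302.0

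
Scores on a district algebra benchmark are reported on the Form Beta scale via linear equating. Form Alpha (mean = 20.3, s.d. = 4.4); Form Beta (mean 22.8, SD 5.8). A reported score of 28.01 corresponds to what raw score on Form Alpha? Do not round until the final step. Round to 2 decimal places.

24.25

Invert y = (SD_Y/SD_X)(x − M_X) + M_Y:
x = (SD_X/SD_Y)(y − M_Y) + M_X = (4.4/5.8)(28.01 − 22.8) + 20.3
x = 0.758621 × 5.210 + 20.3 = 24.25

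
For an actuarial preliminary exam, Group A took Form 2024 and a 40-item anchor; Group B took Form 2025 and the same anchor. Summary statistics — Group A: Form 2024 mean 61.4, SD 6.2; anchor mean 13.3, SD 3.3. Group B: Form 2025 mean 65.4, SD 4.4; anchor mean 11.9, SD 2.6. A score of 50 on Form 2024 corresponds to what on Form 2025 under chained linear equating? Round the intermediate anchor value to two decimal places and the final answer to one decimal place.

57.5

Form 2024 → anchor (Group A): v = (3.3/6.2)(50 − 61.4) + 13.3 = 7.23
anchor → Form 2025 (Group B): y = (4.4/2.6)(7.23 − 11.9) + 65.4 = 57.5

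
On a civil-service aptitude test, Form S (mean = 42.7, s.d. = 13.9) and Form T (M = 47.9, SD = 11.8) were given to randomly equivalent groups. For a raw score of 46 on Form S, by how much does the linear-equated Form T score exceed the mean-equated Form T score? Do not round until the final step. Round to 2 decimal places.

Mean-equated: 46 + (47.9 − 42.7) = 51.20
Linear-equated: (11.8/13.9)(46 − 42.7) + 47.9 = 50.701
Difference = 50.701 − 51.20 = -0.50

-0.50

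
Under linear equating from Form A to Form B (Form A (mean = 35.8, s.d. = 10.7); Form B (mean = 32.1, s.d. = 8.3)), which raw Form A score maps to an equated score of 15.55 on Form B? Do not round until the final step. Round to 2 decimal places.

14.46

Invert y = (SD_Y/SD_X)(x − M_X) + M_Y:
x = (SD_X/SD_Y)(y − M_Y) + M_X = (10.7/8.3)(15.55 − 32.1) + 35.8
x = 1.289157 × -16.550 + 35.8 = 14.46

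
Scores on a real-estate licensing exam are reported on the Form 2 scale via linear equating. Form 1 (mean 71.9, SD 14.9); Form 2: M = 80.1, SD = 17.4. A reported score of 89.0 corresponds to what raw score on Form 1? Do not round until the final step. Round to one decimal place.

Invert y = (SD_Y/SD_X)(x − M_X) + M_Y:
x = (SD_X/SD_Y)(y − M_Y) + M_X = (14.9/17.4)(89.0 − 80.1) + 71.9
x = 0.856322 × 8.900 + 71.9 = 79.5

79.5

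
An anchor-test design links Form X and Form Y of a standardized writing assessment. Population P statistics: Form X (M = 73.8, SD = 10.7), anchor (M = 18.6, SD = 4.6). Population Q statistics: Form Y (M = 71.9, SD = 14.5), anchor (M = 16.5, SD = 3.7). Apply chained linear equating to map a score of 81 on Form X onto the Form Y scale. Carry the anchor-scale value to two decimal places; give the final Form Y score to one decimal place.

Form X → anchor (Population P): v = (4.6/10.7)(81 − 73.8) + 18.6 = 21.70
anchor → Form Y (Population Q): y = (14.5/3.7)(21.70 − 16.5) + 71.9 = 92.3

92.3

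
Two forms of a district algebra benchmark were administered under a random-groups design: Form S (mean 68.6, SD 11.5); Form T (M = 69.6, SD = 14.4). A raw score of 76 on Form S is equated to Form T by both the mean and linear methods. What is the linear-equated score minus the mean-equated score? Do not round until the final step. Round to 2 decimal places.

Mean-equated: 76 + (69.6 − 68.6) = 77.00
Linear-equated: (14.4/11.5)(76 − 68.6) + 69.6 = 78.866
Difference = 78.866 − 77.00 = 1.87

1.87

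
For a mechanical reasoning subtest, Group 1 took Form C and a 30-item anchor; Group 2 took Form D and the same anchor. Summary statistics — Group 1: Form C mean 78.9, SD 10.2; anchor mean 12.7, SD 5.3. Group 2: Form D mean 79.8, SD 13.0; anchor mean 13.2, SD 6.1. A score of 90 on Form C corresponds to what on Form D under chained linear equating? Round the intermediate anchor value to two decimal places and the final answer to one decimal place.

Form C → anchor (Group 1): v = (5.3/10.2)(90 − 78.9) + 12.7 = 18.47
anchor → Form D (Group 2): y = (13.0/6.1)(18.47 − 13.2) + 79.8 = 91.0

91.0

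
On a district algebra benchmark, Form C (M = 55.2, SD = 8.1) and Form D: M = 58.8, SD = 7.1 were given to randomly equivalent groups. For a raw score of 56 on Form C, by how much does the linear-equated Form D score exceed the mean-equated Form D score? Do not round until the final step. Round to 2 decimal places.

Mean-equated: 56 + (58.8 − 55.2) = 59.60
Linear-equated: (7.1/8.1)(56 − 55.2) + 58.8 = 59.501
Difference = 59.501 − 59.60 = -0.10

-0.10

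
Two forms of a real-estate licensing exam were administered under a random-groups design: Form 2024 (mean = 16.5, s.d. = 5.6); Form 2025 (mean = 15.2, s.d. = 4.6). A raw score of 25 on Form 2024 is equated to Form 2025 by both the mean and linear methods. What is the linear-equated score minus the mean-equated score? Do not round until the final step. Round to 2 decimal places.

Mean-equated: 25 + (15.2 − 16.5) = 23.70
Linear-equated: (4.6/5.6)(25 − 16.5) + 15.2 = 22.182
Difference = 22.182 − 23.70 = -1.52

-1.52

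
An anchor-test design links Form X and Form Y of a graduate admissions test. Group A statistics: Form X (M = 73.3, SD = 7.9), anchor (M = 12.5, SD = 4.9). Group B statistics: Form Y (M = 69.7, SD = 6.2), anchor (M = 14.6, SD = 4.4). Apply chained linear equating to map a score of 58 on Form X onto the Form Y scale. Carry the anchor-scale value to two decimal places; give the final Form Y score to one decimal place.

Form X → anchor (Group A): v = (4.9/7.9)(58 − 73.3) + 12.5 = 3.01
anchor → Form Y (Group B): y = (6.2/4.4)(3.01 − 14.6) + 69.7 = 53.4

53.4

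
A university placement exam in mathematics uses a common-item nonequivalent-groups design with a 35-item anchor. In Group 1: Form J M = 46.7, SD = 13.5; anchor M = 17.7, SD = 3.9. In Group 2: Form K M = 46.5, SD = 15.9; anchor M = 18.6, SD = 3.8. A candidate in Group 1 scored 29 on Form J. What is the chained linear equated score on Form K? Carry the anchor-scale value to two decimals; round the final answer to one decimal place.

21.4

Form J → anchor (Group 1): v = (3.9/13.5)(29 − 46.7) + 17.7 = 12.59
anchor → Form K (Group 2): y = (15.9/3.8)(12.59 − 18.6) + 46.5 = 21.4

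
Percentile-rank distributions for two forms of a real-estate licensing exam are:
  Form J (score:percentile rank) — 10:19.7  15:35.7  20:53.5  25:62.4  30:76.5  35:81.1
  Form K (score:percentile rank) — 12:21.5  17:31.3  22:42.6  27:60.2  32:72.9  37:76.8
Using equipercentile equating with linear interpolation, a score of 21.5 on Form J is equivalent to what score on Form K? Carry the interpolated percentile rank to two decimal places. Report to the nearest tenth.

25.9

PR of 21.5 on Form J: 53.5 + (21.5 − 20)/(25 − 20) × (62.4 − 53.5) = 56.17
On Form K, PR 56.17 falls between score 22 (PR 42.6) and 27 (PR 60.2).
Interpolate: 22 + (56.17 − 42.6)/(60.2 − 42.6) × (27 − 22) = 25.9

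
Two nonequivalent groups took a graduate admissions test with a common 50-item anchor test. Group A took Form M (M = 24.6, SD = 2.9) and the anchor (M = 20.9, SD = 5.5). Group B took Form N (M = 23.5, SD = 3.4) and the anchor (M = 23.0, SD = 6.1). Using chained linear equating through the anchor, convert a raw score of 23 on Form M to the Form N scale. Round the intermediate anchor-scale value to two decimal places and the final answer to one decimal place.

20.6

Form M → anchor (Group A): v = (5.5/2.9)(23 − 24.6) + 20.9 = 17.87
anchor → Form N (Group B): y = (3.4/6.1)(17.87 − 23.0) + 23.5 = 20.6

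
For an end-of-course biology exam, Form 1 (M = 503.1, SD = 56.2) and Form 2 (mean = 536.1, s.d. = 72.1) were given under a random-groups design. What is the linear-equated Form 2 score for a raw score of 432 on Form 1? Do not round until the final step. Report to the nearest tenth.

444.9

Linear equating: y = (SD_Y/SD_X)(x − M_X) + M_Y
y = (72.1/56.2)(432 − 503.1) + 536.1
y = 1.282918 × -71.1 + 536.1 = -91.2155 + 536.1 = 444.9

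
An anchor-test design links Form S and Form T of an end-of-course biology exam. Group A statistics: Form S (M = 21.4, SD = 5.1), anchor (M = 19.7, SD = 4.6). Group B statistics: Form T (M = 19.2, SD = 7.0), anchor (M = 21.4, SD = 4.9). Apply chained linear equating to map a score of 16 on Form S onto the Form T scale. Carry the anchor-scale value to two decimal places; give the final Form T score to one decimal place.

Form S → anchor (Group A): v = (4.6/5.1)(16 − 21.4) + 19.7 = 14.83
anchor → Form T (Group B): y = (7.0/4.9)(14.83 − 21.4) + 19.2 = 9.8

9.8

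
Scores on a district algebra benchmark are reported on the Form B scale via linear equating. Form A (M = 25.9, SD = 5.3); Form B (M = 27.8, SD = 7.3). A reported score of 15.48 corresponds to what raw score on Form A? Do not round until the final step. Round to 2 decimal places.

Invert y = (SD_Y/SD_X)(x − M_X) + M_Y:
x = (SD_X/SD_Y)(y − M_Y) + M_X = (5.3/7.3)(15.48 − 27.8) + 25.9
x = 0.726027 × -12.320 + 25.9 = 16.96

16.96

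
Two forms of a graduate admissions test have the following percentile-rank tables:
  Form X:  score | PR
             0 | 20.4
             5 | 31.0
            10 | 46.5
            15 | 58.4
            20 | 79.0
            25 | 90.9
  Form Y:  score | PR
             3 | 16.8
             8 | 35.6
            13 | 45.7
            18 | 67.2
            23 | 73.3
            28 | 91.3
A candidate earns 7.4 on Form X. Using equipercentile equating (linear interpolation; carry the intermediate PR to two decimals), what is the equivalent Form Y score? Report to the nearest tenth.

9.4

PR of 7.4 on Form X: 31.0 + (7.4 − 5)/(10 − 5) × (46.5 − 31.0) = 38.44
On Form Y, PR 38.44 falls between score 8 (PR 35.6) and 13 (PR 45.7).
Interpolate: 8 + (38.44 − 35.6)/(45.7 − 35.6) × (13 − 8) = 9.4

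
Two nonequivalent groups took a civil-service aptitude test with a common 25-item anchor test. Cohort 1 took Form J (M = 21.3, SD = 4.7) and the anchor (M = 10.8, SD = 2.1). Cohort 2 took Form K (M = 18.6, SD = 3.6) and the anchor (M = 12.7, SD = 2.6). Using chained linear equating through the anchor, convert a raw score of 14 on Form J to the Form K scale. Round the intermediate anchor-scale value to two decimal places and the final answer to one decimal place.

Form J → anchor (Cohort 1): v = (2.1/4.7)(14 − 21.3) + 10.8 = 7.54
anchor → Form K (Cohort 2): y = (3.6/2.6)(7.54 − 12.7) + 18.6 = 11.5

11.5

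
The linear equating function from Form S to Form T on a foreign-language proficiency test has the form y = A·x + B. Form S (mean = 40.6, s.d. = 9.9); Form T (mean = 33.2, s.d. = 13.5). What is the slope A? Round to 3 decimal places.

1.364

A = SD_Y / SD_X = 13.5 / 9.9 = 1.364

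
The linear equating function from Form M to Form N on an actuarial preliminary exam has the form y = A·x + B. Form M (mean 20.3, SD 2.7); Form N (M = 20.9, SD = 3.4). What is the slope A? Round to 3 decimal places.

A = SD_Y / SD_X = 3.4 / 2.7 = 1.259

1.259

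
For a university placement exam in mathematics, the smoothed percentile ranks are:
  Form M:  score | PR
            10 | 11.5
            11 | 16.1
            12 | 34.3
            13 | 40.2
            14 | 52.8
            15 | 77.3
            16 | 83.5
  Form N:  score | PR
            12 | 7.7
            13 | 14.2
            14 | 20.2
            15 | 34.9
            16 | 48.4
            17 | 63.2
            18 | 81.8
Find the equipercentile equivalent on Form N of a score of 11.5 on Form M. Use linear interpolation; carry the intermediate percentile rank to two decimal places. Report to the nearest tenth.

PR of 11.5 on Form M: 16.1 + (11.5 − 11)/(12 − 11) × (34.3 − 16.1) = 25.20
On Form N, PR 25.20 falls between score 14 (PR 20.2) and 15 (PR 34.9).
Interpolate: 14 + (25.20 − 20.2)/(34.9 − 20.2) × (15 − 14) = 14.3

14.3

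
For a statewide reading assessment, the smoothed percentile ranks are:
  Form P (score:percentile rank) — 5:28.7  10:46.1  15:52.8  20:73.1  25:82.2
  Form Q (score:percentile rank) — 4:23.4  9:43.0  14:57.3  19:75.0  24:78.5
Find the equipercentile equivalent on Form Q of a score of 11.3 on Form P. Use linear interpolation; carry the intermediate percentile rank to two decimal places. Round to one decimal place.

PR of 11.3 on Form P: 46.1 + (11.3 − 10)/(15 − 10) × (52.8 − 46.1) = 47.84
On Form Q, PR 47.84 falls between score 9 (PR 43.0) and 14 (PR 57.3).
Interpolate: 9 + (47.84 − 43.0)/(57.3 − 43.0) × (14 − 9) = 10.7

10.7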